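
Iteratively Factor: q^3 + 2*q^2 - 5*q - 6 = (q + 3)*(q^2 - q - 2) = (q + 1)*(q + 3)*(q - 2)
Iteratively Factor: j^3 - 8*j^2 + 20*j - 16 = (j - 2)*(j^2 - 6*j + 8) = (j - 4)*(j - 2)*(j - 2)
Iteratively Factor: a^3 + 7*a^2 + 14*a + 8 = (a + 2)*(a^2 + 5*a + 4) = (a + 1)*(a + 2)*(a + 4)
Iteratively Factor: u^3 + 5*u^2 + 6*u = (u + 2)*(u^2 + 3*u) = (u + 2)*(u + 3)*(u)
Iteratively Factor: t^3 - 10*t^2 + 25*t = (t - 5)*(t^2 - 5*t) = (t - 5)^2*(t)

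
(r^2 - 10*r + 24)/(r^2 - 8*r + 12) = (r - 4)/(r - 2)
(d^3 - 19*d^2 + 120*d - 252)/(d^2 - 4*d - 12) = (d^2 - 13*d + 42)/(d + 2)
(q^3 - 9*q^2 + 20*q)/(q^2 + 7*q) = (q^2 - 9*q + 20)/(q + 7)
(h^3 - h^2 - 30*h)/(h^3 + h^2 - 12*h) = (h^2 - h - 30)/(h^2 + h - 12)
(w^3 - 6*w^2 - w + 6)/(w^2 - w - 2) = (w^2 - 7*w + 6)/(w - 2)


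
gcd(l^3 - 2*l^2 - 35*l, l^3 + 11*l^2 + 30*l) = l^2 + 5*l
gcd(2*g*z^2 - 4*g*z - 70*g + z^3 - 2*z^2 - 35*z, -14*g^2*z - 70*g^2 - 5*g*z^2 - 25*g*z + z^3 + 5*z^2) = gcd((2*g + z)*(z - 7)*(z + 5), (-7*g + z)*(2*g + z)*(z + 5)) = 2*g*z + 10*g + z^2 + 5*z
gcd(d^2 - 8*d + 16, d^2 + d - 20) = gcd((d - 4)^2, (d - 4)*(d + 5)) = d - 4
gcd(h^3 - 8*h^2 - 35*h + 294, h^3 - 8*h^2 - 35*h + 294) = h^3 - 8*h^2 - 35*h + 294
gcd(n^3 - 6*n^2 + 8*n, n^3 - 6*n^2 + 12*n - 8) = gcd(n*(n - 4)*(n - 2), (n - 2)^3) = n - 2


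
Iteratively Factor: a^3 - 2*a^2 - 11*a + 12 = (a - 1)*(a^2 - a - 12) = (a - 4)*(a - 1)*(a + 3)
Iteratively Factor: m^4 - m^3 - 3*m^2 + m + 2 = (m - 2)*(m^3 + m^2 - m - 1) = (m - 2)*(m - 1)*(m^2 + 2*m + 1) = (m - 2)*(m - 1)*(m + 1)*(m + 1)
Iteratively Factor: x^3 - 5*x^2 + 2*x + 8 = (x - 2)*(x^2 - 3*x - 4) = (x - 4)*(x - 2)*(x + 1)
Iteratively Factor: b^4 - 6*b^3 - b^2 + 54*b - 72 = (b + 3)*(b^3 - 9*b^2 + 26*b - 24) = (b - 3)*(b + 3)*(b^2 - 6*b + 8) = (b - 3)*(b - 2)*(b + 3)*(b - 4)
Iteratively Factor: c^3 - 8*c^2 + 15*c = (c - 5)*(c^2 - 3*c) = (c - 5)*(c - 3)*(c)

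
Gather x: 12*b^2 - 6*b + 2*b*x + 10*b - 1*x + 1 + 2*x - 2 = 12*b^2 + 4*b + x*(2*b + 1) - 1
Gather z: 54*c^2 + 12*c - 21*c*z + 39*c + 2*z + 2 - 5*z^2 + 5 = 54*c^2 + 51*c - 5*z^2 + z*(2 - 21*c) + 7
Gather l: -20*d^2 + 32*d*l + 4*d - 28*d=-20*d^2 + 32*d*l - 24*d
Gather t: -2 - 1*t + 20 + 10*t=9*t + 18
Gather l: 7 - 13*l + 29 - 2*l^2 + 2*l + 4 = -2*l^2 - 11*l + 40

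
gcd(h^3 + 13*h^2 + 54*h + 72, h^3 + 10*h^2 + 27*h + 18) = h^2 + 9*h + 18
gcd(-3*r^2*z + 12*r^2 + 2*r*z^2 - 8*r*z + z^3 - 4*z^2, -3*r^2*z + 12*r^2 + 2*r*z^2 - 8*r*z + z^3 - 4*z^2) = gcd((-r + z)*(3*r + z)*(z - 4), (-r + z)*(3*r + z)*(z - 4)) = -3*r^2*z + 12*r^2 + 2*r*z^2 - 8*r*z + z^3 - 4*z^2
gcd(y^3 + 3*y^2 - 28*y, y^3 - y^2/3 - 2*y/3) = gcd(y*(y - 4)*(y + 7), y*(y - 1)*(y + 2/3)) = y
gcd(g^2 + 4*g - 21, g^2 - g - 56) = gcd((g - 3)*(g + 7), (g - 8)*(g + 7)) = g + 7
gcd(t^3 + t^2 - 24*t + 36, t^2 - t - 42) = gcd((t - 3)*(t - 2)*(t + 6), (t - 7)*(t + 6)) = t + 6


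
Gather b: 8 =8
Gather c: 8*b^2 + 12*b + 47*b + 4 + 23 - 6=8*b^2 + 59*b + 21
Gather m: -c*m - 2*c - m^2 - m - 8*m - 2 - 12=-2*c - m^2 + m*(-c - 9) - 14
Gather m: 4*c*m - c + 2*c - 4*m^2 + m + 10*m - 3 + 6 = c - 4*m^2 + m*(4*c + 11) + 3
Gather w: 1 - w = 1 - w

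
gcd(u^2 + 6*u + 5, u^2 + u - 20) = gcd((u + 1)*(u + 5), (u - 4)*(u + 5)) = u + 5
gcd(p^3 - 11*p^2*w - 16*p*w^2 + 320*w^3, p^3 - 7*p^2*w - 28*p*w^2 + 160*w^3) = p^2 - 3*p*w - 40*w^2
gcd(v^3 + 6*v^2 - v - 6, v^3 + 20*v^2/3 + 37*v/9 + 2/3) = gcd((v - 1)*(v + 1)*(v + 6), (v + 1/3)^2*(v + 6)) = v + 6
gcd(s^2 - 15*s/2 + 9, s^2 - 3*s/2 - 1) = 1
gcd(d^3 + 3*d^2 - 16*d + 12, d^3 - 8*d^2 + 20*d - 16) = d - 2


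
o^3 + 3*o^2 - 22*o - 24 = (o - 4)*(o + 1)*(o + 6)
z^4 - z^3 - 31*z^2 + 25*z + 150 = (z - 5)*(z - 3)*(z + 2)*(z + 5)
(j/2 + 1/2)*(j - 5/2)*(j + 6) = j^3/2 + 9*j^2/4 - 23*j/4 - 15/2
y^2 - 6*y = y*(y - 6)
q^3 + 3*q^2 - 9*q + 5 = (q - 1)^2*(q + 5)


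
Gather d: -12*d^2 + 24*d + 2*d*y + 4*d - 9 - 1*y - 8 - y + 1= -12*d^2 + d*(2*y + 28) - 2*y - 16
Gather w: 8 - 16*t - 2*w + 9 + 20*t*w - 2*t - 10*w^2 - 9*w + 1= -18*t - 10*w^2 + w*(20*t - 11) + 18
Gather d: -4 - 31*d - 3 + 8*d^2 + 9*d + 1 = 8*d^2 - 22*d - 6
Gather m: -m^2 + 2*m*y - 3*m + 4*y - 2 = -m^2 + m*(2*y - 3) + 4*y - 2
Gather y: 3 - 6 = -3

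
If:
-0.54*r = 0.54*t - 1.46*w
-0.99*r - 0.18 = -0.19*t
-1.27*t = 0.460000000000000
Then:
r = -0.25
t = -0.36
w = -0.23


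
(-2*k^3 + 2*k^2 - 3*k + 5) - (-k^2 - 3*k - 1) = -2*k^3 + 3*k^2 + 6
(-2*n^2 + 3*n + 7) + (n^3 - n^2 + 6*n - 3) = n^3 - 3*n^2 + 9*n + 4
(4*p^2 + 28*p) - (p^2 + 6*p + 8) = 3*p^2 + 22*p - 8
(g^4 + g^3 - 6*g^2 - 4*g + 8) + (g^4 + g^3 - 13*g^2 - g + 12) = 2*g^4 + 2*g^3 - 19*g^2 - 5*g + 20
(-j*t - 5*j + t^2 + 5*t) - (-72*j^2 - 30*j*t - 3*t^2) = 72*j^2 + 29*j*t - 5*j + 4*t^2 + 5*t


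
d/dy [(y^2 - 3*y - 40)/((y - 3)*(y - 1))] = (-y^2 + 86*y - 169)/(y^4 - 8*y^3 + 22*y^2 - 24*y + 9)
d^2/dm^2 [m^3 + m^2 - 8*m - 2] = 6*m + 2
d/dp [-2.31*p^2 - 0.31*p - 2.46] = -4.62*p - 0.31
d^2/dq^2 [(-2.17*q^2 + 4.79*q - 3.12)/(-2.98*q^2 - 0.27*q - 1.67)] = (-2.8421709430404e-14*q^4 - 88.566196*q^3 + 101.445756*q^2 + 158.089596*q - 14.17564)/(26.463592*q^6 + 7.193124*q^5 + 45.14253*q^4 + 8.081775*q^3 + 25.297995*q^2 + 2.259009*q + 4.657463)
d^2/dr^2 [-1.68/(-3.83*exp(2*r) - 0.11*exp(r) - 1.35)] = (1.68*(7.66*exp(r) + 0.11)*(15.32*exp(r) + 0.22)*exp(r) - (25.7376*exp(r) + 0.1848)*(3.83*exp(2*r) + 0.11*exp(r) + 1.35))*exp(r)/(3.83*exp(2*r) + 0.11*exp(r) + 1.35)^3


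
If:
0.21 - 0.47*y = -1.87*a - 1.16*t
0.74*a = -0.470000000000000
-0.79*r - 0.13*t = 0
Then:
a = -0.64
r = -0.0666739415102575*y - 0.138696367690257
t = 0.405172413793103*y + 0.84284715750233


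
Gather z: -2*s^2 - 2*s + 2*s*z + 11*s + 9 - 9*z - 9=-2*s^2 + 9*s + z*(2*s - 9)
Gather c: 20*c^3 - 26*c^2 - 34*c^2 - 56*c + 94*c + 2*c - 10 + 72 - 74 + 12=20*c^3 - 60*c^2 + 40*c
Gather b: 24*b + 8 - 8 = 24*b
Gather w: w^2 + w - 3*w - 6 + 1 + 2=w^2 - 2*w - 3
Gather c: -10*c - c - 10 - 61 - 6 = -11*c - 77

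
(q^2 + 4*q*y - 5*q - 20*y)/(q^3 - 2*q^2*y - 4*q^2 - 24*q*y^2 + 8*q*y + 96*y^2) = (5 - q)/(-q^2 + 6*q*y + 4*q - 24*y)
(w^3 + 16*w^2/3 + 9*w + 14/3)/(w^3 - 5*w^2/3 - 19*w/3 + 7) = (w^2 + 3*w + 2)/(w^2 - 4*w + 3)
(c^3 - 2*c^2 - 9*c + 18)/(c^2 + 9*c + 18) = (c^2 - 5*c + 6)/(c + 6)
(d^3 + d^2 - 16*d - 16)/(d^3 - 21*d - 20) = (d - 4)/(d - 5)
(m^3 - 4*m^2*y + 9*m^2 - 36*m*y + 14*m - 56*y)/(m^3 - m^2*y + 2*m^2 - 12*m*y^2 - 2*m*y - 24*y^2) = (m + 7)/(m + 3*y)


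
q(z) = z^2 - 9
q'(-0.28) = -0.56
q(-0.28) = -8.92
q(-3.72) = 4.84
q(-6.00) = 27.00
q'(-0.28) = -0.56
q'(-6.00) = -12.00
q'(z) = 2*z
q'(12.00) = 24.00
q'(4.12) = 8.24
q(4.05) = 7.40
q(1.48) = -6.81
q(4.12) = 7.97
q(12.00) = 135.00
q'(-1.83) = -3.66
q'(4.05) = 8.10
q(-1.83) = -5.65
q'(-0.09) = -0.18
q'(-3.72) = -7.44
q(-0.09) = -8.99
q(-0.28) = -8.92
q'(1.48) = 2.96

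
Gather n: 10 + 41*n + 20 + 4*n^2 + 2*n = 4*n^2 + 43*n + 30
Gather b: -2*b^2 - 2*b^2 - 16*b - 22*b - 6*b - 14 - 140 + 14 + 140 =-4*b^2 - 44*b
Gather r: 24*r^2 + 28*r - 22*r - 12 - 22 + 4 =24*r^2 + 6*r - 30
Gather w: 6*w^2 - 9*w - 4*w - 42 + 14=6*w^2 - 13*w - 28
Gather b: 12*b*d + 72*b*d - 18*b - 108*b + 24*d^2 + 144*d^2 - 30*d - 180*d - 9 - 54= b*(84*d - 126) + 168*d^2 - 210*d - 63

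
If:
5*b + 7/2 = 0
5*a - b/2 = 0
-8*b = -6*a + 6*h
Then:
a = -7/100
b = -7/10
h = 259/300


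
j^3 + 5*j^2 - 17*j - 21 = (j - 3)*(j + 1)*(j + 7)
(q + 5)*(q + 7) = q^2 + 12*q + 35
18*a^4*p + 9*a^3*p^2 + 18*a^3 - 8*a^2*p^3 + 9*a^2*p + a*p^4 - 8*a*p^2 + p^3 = (-6*a + p)*(-3*a + p)*(a + p)*(a*p + 1)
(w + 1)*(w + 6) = w^2 + 7*w + 6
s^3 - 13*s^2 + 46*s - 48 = (s - 8)*(s - 3)*(s - 2)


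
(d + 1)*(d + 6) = d^2 + 7*d + 6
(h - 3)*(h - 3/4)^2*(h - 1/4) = h^4 - 19*h^3/4 + 99*h^2/16 - 189*h/64 + 27/64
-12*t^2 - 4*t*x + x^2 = (-6*t + x)*(2*t + x)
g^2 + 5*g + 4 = (g + 1)*(g + 4)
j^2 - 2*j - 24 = (j - 6)*(j + 4)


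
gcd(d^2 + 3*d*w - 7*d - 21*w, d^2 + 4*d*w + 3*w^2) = d + 3*w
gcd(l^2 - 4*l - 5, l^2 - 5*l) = l - 5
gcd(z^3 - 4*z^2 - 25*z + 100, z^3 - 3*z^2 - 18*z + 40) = z - 5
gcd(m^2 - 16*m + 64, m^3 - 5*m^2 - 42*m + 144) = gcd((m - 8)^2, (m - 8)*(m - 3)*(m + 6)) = m - 8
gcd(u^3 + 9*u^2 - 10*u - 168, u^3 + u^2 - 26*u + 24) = u^2 + 2*u - 24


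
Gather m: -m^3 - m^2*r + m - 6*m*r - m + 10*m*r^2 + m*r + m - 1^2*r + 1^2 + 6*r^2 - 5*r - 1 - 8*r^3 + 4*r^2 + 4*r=-m^3 - m^2*r + m*(10*r^2 - 5*r + 1) - 8*r^3 + 10*r^2 - 2*r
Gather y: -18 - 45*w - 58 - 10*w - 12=-55*w - 88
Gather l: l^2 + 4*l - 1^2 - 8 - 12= l^2 + 4*l - 21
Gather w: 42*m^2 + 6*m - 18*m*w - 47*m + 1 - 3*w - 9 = 42*m^2 - 41*m + w*(-18*m - 3) - 8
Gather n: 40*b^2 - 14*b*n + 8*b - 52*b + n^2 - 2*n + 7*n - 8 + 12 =40*b^2 - 44*b + n^2 + n*(5 - 14*b) + 4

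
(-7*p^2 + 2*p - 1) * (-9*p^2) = 63*p^4 - 18*p^3 + 9*p^2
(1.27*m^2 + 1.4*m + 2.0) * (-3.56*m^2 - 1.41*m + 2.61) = -4.5212*m^4 - 6.7747*m^3 - 5.7793*m^2 + 0.834*m + 5.22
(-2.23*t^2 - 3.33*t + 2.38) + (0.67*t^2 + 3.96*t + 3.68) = -1.56*t^2 + 0.63*t + 6.06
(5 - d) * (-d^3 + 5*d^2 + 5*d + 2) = d^4 - 10*d^3 + 20*d^2 + 23*d + 10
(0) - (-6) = 6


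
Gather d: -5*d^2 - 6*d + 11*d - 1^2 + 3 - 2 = -5*d^2 + 5*d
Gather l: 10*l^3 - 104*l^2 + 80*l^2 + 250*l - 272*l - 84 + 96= 10*l^3 - 24*l^2 - 22*l + 12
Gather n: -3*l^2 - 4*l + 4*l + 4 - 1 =3 - 3*l^2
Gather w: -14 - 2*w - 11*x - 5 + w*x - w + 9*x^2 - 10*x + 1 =w*(x - 3) + 9*x^2 - 21*x - 18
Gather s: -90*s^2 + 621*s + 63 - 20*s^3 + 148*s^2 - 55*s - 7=-20*s^3 + 58*s^2 + 566*s + 56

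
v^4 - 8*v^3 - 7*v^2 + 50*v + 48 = (v - 8)*(v - 3)*(v + 1)*(v + 2)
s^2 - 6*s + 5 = (s - 5)*(s - 1)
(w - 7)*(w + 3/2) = w^2 - 11*w/2 - 21/2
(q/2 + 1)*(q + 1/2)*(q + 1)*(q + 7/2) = q^4/2 + 7*q^3/2 + 63*q^2/8 + 53*q/8 + 7/4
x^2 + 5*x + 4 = (x + 1)*(x + 4)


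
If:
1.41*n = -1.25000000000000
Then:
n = -0.89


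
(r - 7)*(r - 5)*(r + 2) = r^3 - 10*r^2 + 11*r + 70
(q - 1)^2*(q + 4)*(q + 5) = q^4 + 7*q^3 + 3*q^2 - 31*q + 20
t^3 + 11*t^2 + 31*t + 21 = (t + 1)*(t + 3)*(t + 7)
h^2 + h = h*(h + 1)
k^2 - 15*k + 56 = (k - 8)*(k - 7)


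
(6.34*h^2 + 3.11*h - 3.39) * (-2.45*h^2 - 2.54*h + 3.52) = -15.533*h^4 - 23.7231*h^3 + 22.7229*h^2 + 19.5578*h - 11.9328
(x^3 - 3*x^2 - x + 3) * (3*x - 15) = 3*x^4 - 24*x^3 + 42*x^2 + 24*x - 45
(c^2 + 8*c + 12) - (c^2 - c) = 9*c + 12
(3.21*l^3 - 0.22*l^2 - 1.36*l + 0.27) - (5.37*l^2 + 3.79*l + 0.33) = 3.21*l^3 - 5.59*l^2 - 5.15*l - 0.06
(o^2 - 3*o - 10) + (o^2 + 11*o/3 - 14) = 2*o^2 + 2*o/3 - 24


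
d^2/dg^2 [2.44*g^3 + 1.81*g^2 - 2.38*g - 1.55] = 14.64*g + 3.62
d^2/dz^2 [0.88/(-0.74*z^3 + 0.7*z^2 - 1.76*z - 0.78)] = ((3.9072*z - 1.232)*(0.74*z^3 - 0.7*z^2 + 1.76*z + 0.78) - 0.88*(2.22*z^2 - 1.4*z + 1.76)*(4.44*z^2 - 2.8*z + 3.52))/(0.74*z^3 - 0.7*z^2 + 1.76*z + 0.78)^3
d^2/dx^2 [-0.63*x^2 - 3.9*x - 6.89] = -1.26000000000000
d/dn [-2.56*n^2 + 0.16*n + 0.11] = 0.16 - 5.12*n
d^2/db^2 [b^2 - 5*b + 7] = 2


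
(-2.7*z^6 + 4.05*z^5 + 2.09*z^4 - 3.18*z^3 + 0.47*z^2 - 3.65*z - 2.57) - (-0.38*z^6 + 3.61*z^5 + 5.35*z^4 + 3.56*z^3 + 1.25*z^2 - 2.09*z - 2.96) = -2.32*z^6 + 0.44*z^5 - 3.26*z^4 - 6.74*z^3 - 0.78*z^2 - 1.56*z + 0.39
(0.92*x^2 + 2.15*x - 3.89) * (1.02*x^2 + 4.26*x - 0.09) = 0.9384*x^4 + 6.1122*x^3 + 5.1084*x^2 - 16.7649*x + 0.3501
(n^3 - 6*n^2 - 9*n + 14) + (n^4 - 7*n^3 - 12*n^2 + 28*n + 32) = n^4 - 6*n^3 - 18*n^2 + 19*n + 46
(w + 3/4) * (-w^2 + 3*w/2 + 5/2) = -w^3 + 3*w^2/4 + 29*w/8 + 15/8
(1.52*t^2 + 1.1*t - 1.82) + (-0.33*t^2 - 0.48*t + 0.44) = 1.19*t^2 + 0.62*t - 1.38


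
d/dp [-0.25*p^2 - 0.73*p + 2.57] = -0.5*p - 0.73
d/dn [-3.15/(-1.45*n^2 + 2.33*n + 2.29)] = (7.3395 - 9.135*n)/(-1.45*n^2 + 2.33*n + 2.29)^2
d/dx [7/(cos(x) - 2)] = 7*sin(x)/(cos(x) - 2)^2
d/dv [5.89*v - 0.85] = 5.89000000000000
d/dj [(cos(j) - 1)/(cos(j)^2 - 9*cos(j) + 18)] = (cos(j)^2 - 2*cos(j) - 9)*sin(j)/(cos(j)^2 - 9*cos(j) + 18)^2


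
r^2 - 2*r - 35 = (r - 7)*(r + 5)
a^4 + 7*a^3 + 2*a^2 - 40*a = a*(a - 2)*(a + 4)*(a + 5)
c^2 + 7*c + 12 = (c + 3)*(c + 4)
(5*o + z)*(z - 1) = 5*o*z - 5*o + z^2 - z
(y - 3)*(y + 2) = y^2 - y - 6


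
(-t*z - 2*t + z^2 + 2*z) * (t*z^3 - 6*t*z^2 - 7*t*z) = -t^2*z^4 + 4*t^2*z^3 + 19*t^2*z^2 + 14*t^2*z + t*z^5 - 4*t*z^4 - 19*t*z^3 - 14*t*z^2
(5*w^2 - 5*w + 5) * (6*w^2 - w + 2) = 30*w^4 - 35*w^3 + 45*w^2 - 15*w + 10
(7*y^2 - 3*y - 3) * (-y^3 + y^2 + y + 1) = -7*y^5 + 10*y^4 + 7*y^3 + y^2 - 6*y - 3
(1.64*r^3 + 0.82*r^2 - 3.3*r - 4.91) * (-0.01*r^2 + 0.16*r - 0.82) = -0.0164*r^5 + 0.2542*r^4 - 1.1806*r^3 - 1.1513*r^2 + 1.9204*r + 4.0262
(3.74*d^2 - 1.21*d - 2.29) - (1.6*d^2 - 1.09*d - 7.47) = 2.14*d^2 - 0.12*d + 5.18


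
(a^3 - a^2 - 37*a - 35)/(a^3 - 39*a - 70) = (a + 1)/(a + 2)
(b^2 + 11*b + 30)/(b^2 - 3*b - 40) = (b + 6)/(b - 8)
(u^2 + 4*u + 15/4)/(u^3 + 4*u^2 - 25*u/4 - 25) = (2*u + 3)/(2*u^2 + 3*u - 20)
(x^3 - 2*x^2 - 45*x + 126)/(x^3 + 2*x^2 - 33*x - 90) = (x^2 + 4*x - 21)/(x^2 + 8*x + 15)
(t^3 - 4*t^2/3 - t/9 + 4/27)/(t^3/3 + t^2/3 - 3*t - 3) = (3*t^3 - 4*t^2 - t/3 + 4/9)/(t^3 + t^2 - 9*t - 9)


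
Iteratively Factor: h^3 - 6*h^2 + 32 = (h - 4)*(h^2 - 2*h - 8) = (h - 4)*(h + 2)*(h - 4)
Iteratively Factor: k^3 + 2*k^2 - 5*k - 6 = (k - 2)*(k^2 + 4*k + 3) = (k - 2)*(k + 3)*(k + 1)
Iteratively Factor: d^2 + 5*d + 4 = (d + 1)*(d + 4)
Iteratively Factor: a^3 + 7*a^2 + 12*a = (a + 4)*(a^2 + 3*a) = (a + 3)*(a + 4)*(a)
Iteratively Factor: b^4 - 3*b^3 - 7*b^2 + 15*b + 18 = (b - 3)*(b^3 - 7*b - 6) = (b - 3)^2*(b^2 + 3*b + 2) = (b - 3)^2*(b + 1)*(b + 2)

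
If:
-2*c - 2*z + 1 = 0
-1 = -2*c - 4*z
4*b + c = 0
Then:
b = -1/8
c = 1/2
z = 0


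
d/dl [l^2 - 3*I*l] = 2*l - 3*I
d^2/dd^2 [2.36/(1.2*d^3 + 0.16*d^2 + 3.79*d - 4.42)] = (-(16.992*d + 0.7552)*(1.2*d^3 + 0.16*d^2 + 3.79*d - 4.42) + 2.36*(3.6*d^2 + 0.32*d + 3.79)*(7.2*d^2 + 0.64*d + 7.58))/(1.2*d^3 + 0.16*d^2 + 3.79*d - 4.42)^3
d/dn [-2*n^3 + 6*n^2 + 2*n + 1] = -6*n^2 + 12*n + 2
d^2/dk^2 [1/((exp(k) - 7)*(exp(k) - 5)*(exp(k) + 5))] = (9*exp(5*k) - 77*exp(4*k) + 146*exp(3*k) - 1050*exp(2*k) + 5525*exp(k) + 4375)*exp(k)/(exp(9*k) - 21*exp(8*k) + 72*exp(7*k) + 1232*exp(6*k) - 9150*exp(5*k) - 13650*exp(4*k) + 260000*exp(3*k) - 315000*exp(2*k) - 2296875*exp(k) + 5359375)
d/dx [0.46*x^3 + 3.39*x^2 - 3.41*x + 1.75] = 1.38*x^2 + 6.78*x - 3.41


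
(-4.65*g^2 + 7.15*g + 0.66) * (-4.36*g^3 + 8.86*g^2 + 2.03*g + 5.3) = 20.274*g^5 - 72.373*g^4 + 51.0319*g^3 - 4.2829*g^2 + 39.2348*g + 3.498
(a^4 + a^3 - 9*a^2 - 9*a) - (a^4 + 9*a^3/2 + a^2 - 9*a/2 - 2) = -7*a^3/2 - 10*a^2 - 9*a/2 + 2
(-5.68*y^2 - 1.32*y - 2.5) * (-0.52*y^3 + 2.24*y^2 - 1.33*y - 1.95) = 2.9536*y^5 - 12.0368*y^4 + 5.8976*y^3 + 7.2316*y^2 + 5.899*y + 4.875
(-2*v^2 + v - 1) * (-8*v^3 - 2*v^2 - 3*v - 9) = 16*v^5 - 4*v^4 + 12*v^3 + 17*v^2 - 6*v + 9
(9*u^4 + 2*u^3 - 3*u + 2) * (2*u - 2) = 18*u^5 - 14*u^4 - 4*u^3 - 6*u^2 + 10*u - 4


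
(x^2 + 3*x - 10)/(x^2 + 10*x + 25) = (x - 2)/(x + 5)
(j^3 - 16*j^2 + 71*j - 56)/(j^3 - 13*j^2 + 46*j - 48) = (j^2 - 8*j + 7)/(j^2 - 5*j + 6)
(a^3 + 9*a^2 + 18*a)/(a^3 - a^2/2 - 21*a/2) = 2*(a + 6)/(2*a - 7)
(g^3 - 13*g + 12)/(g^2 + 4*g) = g - 4 + 3/g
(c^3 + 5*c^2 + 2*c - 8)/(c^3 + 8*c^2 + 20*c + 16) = (c - 1)/(c + 2)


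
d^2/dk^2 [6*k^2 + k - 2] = 12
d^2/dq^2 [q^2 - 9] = 2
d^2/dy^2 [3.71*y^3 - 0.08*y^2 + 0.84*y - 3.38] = 22.26*y - 0.16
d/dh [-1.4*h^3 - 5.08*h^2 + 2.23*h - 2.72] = -4.2*h^2 - 10.16*h + 2.23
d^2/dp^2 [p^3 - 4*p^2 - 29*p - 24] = 6*p - 8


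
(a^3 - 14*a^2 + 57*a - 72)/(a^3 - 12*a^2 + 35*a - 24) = (a - 3)/(a - 1)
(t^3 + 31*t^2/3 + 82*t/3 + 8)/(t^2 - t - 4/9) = 3*(t^2 + 10*t + 24)/(3*t - 4)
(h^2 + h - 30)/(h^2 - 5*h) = (h + 6)/h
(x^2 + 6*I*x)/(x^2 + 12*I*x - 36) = x/(x + 6*I)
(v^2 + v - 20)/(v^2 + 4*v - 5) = (v - 4)/(v - 1)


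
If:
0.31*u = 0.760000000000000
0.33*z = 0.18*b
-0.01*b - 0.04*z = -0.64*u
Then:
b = 49.31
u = 2.45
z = 26.90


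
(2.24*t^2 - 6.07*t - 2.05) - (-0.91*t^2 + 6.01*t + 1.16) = 3.15*t^2 - 12.08*t - 3.21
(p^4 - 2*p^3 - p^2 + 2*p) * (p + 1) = p^5 - p^4 - 3*p^3 + p^2 + 2*p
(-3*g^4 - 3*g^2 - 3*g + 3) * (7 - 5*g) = 15*g^5 - 21*g^4 + 15*g^3 - 6*g^2 - 36*g + 21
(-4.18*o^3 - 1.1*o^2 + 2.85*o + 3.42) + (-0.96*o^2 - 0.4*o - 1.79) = -4.18*o^3 - 2.06*o^2 + 2.45*o + 1.63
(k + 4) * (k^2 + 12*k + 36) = k^3 + 16*k^2 + 84*k + 144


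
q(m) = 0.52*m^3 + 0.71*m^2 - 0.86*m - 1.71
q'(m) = 1.56*m^2 + 1.42*m - 0.86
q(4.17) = 44.76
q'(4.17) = 32.19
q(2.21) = 5.47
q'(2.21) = 9.90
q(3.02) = 16.49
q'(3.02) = 17.66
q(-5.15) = -49.48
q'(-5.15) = 33.20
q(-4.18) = -23.69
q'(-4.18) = 20.46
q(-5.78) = -73.43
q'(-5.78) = 43.05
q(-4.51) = -31.09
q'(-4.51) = 24.47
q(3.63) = 29.40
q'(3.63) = 24.85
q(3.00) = 16.14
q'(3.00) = 17.44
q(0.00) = -1.71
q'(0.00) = -0.86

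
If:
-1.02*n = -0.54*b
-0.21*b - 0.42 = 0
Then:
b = -2.00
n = -1.06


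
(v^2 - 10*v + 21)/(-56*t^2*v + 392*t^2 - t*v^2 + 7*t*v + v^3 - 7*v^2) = (3 - v)/(56*t^2 + t*v - v^2)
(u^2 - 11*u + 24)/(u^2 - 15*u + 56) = (u - 3)/(u - 7)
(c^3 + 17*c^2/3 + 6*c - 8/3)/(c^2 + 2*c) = c + 11/3 - 4/(3*c)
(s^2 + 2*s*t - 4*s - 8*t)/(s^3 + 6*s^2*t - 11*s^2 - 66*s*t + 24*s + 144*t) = (s^2 + 2*s*t - 4*s - 8*t)/(s^3 + 6*s^2*t - 11*s^2 - 66*s*t + 24*s + 144*t)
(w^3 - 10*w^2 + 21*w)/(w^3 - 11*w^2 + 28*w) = (w - 3)/(w - 4)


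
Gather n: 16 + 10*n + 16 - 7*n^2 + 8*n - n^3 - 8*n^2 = -n^3 - 15*n^2 + 18*n + 32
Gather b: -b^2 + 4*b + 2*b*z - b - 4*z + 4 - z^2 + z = -b^2 + b*(2*z + 3) - z^2 - 3*z + 4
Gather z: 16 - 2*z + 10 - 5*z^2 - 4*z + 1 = -5*z^2 - 6*z + 27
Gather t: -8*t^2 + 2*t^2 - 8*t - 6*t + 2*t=-6*t^2 - 12*t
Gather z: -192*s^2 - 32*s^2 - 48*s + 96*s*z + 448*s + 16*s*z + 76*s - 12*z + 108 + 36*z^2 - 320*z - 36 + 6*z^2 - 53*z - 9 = -224*s^2 + 476*s + 42*z^2 + z*(112*s - 385) + 63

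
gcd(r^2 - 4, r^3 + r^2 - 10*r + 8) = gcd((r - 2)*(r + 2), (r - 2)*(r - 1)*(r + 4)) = r - 2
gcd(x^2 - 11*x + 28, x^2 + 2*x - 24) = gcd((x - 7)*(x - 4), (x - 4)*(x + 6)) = x - 4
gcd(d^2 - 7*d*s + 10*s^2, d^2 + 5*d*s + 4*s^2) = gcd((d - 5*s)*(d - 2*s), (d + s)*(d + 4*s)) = 1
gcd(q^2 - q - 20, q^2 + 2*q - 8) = q + 4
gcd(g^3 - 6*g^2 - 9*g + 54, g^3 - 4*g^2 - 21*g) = g + 3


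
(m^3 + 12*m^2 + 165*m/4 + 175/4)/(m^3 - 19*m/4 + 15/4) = (2*m^2 + 19*m + 35)/(2*m^2 - 5*m + 3)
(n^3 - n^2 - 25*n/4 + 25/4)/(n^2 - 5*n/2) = n + 3/2 - 5/(2*n)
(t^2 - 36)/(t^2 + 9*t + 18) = (t - 6)/(t + 3)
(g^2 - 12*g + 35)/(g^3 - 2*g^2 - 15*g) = (g - 7)/(g*(g + 3))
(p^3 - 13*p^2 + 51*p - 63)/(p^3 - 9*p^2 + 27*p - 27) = (p - 7)/(p - 3)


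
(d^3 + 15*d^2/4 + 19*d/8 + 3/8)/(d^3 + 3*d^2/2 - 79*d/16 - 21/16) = 2*(2*d + 1)/(4*d - 7)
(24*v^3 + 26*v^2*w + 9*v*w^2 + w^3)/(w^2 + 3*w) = (24*v^3 + 26*v^2*w + 9*v*w^2 + w^3)/(w*(w + 3))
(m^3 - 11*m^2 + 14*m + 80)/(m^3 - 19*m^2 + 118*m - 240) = (m + 2)/(m - 6)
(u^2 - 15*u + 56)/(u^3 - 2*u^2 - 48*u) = (u - 7)/(u*(u + 6))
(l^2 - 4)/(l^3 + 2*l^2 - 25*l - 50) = (l - 2)/(l^2 - 25)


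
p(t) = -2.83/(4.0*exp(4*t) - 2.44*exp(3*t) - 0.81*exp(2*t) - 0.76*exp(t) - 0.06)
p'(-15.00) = 0.00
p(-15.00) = 47.17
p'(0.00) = 3638.57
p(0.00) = 40.43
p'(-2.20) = -12.84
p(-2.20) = 18.04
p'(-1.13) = -7.50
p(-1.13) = 6.60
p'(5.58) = 0.00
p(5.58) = -0.00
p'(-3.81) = -8.39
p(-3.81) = 36.63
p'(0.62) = 0.50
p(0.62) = -0.10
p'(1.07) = 0.06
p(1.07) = -0.01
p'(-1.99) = -12.33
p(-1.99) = 15.39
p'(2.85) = 0.00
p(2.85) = -0.00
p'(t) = -2.83*(-16.0*exp(4*t) + 7.32*exp(3*t) + 1.62*exp(2*t) + 0.76*exp(t))/(4.0*exp(4*t) - 2.44*exp(3*t) - 0.81*exp(2*t) - 0.76*exp(t) - 0.06)^2 = (45.28*exp(3*t) - 20.7156*exp(2*t) - 4.5846*exp(t) - 2.1508)*exp(t)/(-4.0*exp(4*t) + 2.44*exp(3*t) + 0.81*exp(2*t) + 0.76*exp(t) + 0.06)^2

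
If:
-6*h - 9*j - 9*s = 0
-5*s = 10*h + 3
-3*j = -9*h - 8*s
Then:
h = -3/5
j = -1/5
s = 3/5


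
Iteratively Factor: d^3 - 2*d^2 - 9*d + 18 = (d - 2)*(d^2 - 9) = (d - 3)*(d - 2)*(d + 3)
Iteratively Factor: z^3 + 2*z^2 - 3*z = (z)*(z^2 + 2*z - 3) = z*(z + 3)*(z - 1)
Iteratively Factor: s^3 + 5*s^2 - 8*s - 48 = (s - 3)*(s^2 + 8*s + 16) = (s - 3)*(s + 4)*(s + 4)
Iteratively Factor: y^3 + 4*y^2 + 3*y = (y + 3)*(y^2 + y) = (y + 1)*(y + 3)*(y)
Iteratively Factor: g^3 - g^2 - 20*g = (g)*(g^2 - g - 20) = g*(g + 4)*(g - 5)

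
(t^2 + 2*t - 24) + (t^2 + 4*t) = 2*t^2 + 6*t - 24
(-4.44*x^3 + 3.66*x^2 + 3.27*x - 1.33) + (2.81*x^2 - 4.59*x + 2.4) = -4.44*x^3 + 6.47*x^2 - 1.32*x + 1.07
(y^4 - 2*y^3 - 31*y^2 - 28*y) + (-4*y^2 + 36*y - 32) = y^4 - 2*y^3 - 35*y^2 + 8*y - 32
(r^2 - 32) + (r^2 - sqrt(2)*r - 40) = 2*r^2 - sqrt(2)*r - 72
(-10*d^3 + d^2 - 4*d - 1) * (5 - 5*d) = 50*d^4 - 55*d^3 + 25*d^2 - 15*d - 5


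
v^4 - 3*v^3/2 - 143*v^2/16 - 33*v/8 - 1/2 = (v - 4)*(v + 1/4)^2*(v + 2)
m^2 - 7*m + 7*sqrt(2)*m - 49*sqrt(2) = (m - 7)*(m + 7*sqrt(2))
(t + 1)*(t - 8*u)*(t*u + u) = t^3*u - 8*t^2*u^2 + 2*t^2*u - 16*t*u^2 + t*u - 8*u^2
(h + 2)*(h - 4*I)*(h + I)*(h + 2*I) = h^4 + 2*h^3 - I*h^3 + 10*h^2 - 2*I*h^2 + 20*h + 8*I*h + 16*I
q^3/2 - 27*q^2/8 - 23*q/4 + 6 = (q/2 + 1)*(q - 8)*(q - 3/4)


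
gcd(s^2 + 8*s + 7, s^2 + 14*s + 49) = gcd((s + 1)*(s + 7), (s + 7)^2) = s + 7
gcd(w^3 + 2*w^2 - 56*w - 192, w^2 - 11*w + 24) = w - 8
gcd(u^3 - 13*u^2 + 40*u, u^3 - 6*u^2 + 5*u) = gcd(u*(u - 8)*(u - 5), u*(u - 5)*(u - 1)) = u^2 - 5*u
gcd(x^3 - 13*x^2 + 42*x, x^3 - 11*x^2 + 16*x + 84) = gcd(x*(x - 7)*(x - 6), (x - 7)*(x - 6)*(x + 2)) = x^2 - 13*x + 42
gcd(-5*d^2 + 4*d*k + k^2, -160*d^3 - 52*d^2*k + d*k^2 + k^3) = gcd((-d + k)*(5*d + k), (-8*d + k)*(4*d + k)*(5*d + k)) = 5*d + k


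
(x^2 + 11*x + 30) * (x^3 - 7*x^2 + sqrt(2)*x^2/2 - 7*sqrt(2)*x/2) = x^5 + sqrt(2)*x^4/2 + 4*x^4 - 47*x^3 + 2*sqrt(2)*x^3 - 210*x^2 - 47*sqrt(2)*x^2/2 - 105*sqrt(2)*x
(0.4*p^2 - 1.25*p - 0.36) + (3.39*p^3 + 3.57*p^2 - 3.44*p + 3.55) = 3.39*p^3 + 3.97*p^2 - 4.69*p + 3.19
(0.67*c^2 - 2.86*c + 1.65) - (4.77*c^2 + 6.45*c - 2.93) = -4.1*c^2 - 9.31*c + 4.58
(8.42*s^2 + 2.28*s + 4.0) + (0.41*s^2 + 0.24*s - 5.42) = 8.83*s^2 + 2.52*s - 1.42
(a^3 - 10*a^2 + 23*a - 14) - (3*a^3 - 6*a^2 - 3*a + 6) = -2*a^3 - 4*a^2 + 26*a - 20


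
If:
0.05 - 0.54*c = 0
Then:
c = 0.09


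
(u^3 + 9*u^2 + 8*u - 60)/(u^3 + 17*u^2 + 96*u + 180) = (u - 2)/(u + 6)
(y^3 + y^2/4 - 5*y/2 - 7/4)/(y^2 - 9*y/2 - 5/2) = (-4*y^3 - y^2 + 10*y + 7)/(2*(-2*y^2 + 9*y + 5))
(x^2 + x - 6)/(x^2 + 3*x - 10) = (x + 3)/(x + 5)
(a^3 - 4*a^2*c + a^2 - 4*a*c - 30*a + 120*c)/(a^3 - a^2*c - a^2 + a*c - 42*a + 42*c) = (a^2 - 4*a*c - 5*a + 20*c)/(a^2 - a*c - 7*a + 7*c)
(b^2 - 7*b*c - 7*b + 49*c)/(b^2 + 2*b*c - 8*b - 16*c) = (b^2 - 7*b*c - 7*b + 49*c)/(b^2 + 2*b*c - 8*b - 16*c)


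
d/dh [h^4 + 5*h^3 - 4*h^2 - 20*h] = 4*h^3 + 15*h^2 - 8*h - 20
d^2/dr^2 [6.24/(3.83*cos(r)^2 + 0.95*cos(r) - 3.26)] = (-366.135744*(1 - cos(r)^2)^2 - 68.11272*cos(r)^3 - 500.34504*cos(r)^2 + 116.90016*cos(r) + 533.221728)/(3.83*cos(r)^2 + 0.95*cos(r) - 3.26)^3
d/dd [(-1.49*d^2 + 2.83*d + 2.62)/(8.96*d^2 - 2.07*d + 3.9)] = (-22.2725*d^2 - 58.5724*d + 16.4604)/(80.2816*d^4 - 37.0944*d^3 + 74.1729*d^2 - 16.146*d + 15.21)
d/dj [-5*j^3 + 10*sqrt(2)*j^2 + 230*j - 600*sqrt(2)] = -15*j^2 + 20*sqrt(2)*j + 230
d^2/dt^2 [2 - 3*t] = 0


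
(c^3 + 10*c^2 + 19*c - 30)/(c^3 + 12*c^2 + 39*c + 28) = (c^3 + 10*c^2 + 19*c - 30)/(c^3 + 12*c^2 + 39*c + 28)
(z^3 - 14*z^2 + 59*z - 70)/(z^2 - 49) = (z^2 - 7*z + 10)/(z + 7)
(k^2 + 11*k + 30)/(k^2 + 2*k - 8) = (k^2 + 11*k + 30)/(k^2 + 2*k - 8)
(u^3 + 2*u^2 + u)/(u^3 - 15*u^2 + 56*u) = (u^2 + 2*u + 1)/(u^2 - 15*u + 56)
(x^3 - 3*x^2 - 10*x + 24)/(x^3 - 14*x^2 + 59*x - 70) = (x^2 - x - 12)/(x^2 - 12*x + 35)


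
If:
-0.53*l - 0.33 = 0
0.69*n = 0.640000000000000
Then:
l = -0.62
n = 0.93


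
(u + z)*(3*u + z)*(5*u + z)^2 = 75*u^4 + 130*u^3*z + 68*u^2*z^2 + 14*u*z^3 + z^4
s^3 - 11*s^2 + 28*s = s*(s - 7)*(s - 4)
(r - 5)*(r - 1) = r^2 - 6*r + 5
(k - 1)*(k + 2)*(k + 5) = k^3 + 6*k^2 + 3*k - 10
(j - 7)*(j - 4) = j^2 - 11*j + 28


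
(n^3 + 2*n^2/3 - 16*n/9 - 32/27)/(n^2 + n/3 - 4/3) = (9*n^2 - 6*n - 8)/(9*(n - 1))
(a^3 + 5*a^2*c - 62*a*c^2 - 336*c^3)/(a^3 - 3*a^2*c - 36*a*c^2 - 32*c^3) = (a^2 + 13*a*c + 42*c^2)/(a^2 + 5*a*c + 4*c^2)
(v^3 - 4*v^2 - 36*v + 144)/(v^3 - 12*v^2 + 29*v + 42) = (v^2 + 2*v - 24)/(v^2 - 6*v - 7)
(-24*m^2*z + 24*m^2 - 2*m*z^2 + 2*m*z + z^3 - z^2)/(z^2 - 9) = (-24*m^2*z + 24*m^2 - 2*m*z^2 + 2*m*z + z^3 - z^2)/(z^2 - 9)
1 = 1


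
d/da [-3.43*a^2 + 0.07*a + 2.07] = 0.07 - 6.86*a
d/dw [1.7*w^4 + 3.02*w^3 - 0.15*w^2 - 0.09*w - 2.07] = 6.8*w^3 + 9.06*w^2 - 0.3*w - 0.09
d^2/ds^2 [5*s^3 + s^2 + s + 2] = 30*s + 2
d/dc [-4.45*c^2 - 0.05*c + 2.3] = -8.9*c - 0.05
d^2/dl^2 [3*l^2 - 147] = 6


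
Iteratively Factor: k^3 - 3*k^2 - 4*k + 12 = (k - 2)*(k^2 - k - 6) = (k - 3)*(k - 2)*(k + 2)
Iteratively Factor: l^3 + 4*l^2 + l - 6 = (l + 2)*(l^2 + 2*l - 3) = (l - 1)*(l + 2)*(l + 3)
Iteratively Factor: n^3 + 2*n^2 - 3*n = (n - 1)*(n^2 + 3*n) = n*(n - 1)*(n + 3)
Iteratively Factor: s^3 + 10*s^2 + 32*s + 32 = (s + 4)*(s^2 + 6*s + 8) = (s + 2)*(s + 4)*(s + 4)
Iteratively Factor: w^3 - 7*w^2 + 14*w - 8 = (w - 1)*(w^2 - 6*w + 8) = (w - 4)*(w - 1)*(w - 2)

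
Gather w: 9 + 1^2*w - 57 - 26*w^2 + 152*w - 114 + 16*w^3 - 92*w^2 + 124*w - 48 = 16*w^3 - 118*w^2 + 277*w - 210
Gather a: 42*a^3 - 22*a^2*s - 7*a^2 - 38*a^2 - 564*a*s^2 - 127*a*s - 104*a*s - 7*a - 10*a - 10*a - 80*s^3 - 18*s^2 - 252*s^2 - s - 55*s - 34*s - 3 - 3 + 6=42*a^3 + a^2*(-22*s - 45) + a*(-564*s^2 - 231*s - 27) - 80*s^3 - 270*s^2 - 90*s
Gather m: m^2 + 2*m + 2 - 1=m^2 + 2*m + 1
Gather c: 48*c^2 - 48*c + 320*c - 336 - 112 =48*c^2 + 272*c - 448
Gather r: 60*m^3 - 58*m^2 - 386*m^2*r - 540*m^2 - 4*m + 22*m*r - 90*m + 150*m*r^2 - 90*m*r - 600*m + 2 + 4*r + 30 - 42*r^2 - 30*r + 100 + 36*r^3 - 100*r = 60*m^3 - 598*m^2 - 694*m + 36*r^3 + r^2*(150*m - 42) + r*(-386*m^2 - 68*m - 126) + 132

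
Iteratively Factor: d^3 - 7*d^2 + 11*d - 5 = (d - 5)*(d^2 - 2*d + 1) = (d - 5)*(d - 1)*(d - 1)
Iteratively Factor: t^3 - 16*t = (t + 4)*(t^2 - 4*t) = t*(t + 4)*(t - 4)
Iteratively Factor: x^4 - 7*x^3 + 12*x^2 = (x)*(x^3 - 7*x^2 + 12*x) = x*(x - 3)*(x^2 - 4*x) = x^2*(x - 3)*(x - 4)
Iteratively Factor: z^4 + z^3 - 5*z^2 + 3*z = (z - 1)*(z^3 + 2*z^2 - 3*z) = (z - 1)^2*(z^2 + 3*z) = z*(z - 1)^2*(z + 3)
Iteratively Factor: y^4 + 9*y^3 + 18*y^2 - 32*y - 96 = (y + 4)*(y^3 + 5*y^2 - 2*y - 24) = (y + 3)*(y + 4)*(y^2 + 2*y - 8) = (y + 3)*(y + 4)^2*(y - 2)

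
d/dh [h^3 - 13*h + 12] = 3*h^2 - 13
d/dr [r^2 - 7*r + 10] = 2*r - 7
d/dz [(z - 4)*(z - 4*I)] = 2*z - 4 - 4*I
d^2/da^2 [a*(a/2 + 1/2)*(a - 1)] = 3*a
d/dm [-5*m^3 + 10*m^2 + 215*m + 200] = -15*m^2 + 20*m + 215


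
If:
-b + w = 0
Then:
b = w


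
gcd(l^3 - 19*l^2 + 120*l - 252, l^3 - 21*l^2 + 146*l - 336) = l^2 - 13*l + 42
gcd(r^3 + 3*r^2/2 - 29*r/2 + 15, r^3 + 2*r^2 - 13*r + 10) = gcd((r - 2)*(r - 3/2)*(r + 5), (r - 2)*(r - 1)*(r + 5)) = r^2 + 3*r - 10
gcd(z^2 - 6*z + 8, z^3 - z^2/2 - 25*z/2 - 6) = z - 4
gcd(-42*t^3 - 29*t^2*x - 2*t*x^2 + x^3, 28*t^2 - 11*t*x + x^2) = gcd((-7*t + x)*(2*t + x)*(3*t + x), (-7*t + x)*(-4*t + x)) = -7*t + x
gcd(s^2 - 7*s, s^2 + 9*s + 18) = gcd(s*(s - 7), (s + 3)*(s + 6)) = 1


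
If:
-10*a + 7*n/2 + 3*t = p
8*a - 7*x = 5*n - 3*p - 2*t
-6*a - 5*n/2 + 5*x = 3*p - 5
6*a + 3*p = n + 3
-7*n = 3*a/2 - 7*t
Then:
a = 12124/15031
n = 16902/15031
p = -3583/15031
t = 19500/15031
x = 5819/15031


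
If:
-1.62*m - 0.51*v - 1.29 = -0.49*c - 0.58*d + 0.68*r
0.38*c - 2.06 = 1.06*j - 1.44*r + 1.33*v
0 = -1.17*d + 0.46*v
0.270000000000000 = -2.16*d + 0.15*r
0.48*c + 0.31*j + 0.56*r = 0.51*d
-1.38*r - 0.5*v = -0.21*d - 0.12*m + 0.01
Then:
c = 0.65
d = -0.12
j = -1.27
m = -0.56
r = 0.04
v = -0.31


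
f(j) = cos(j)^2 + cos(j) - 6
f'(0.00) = 0.00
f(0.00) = -4.00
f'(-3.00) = -0.14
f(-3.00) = -6.01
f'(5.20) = 1.71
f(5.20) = -5.31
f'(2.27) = 0.22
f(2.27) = -6.23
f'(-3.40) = 0.24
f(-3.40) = -6.03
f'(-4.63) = -0.83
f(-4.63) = -6.08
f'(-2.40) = -0.32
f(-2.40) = -6.19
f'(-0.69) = 1.62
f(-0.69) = -4.63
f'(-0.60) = 1.50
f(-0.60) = -4.49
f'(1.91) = -0.32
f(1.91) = -6.22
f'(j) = -2*sin(j)*cos(j) - sin(j)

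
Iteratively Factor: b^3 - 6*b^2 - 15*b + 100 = (b - 5)*(b^2 - b - 20) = (b - 5)^2*(b + 4)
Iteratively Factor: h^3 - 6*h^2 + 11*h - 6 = (h - 1)*(h^2 - 5*h + 6) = (h - 2)*(h - 1)*(h - 3)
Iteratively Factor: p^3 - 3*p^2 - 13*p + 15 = (p - 5)*(p^2 + 2*p - 3) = (p - 5)*(p - 1)*(p + 3)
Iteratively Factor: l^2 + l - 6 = (l + 3)*(l - 2)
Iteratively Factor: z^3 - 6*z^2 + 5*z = (z - 5)*(z^2 - z) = z*(z - 5)*(z - 1)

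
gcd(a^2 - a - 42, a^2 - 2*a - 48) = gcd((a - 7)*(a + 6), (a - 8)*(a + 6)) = a + 6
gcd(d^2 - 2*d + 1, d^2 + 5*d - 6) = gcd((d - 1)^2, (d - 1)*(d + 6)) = d - 1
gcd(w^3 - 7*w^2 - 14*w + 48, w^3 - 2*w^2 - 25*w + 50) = w - 2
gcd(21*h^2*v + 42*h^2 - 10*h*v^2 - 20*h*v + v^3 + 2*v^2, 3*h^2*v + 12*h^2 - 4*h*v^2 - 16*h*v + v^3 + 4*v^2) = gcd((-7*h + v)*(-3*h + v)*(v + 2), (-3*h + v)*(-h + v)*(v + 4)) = -3*h + v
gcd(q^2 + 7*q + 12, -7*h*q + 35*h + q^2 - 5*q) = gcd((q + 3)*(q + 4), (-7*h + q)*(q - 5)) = 1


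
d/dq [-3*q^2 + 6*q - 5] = 6 - 6*q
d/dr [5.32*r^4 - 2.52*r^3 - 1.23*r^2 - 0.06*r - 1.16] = 21.28*r^3 - 7.56*r^2 - 2.46*r - 0.06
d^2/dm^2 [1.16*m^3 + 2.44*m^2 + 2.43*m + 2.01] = 6.96*m + 4.88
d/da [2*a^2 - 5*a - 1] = 4*a - 5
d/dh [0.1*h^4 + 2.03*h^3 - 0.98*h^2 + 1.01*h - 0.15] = 0.4*h^3 + 6.09*h^2 - 1.96*h + 1.01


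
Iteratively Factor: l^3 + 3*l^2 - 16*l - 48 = (l + 3)*(l^2 - 16) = (l - 4)*(l + 3)*(l + 4)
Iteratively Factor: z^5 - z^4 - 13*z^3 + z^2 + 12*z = (z + 1)*(z^4 - 2*z^3 - 11*z^2 + 12*z) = z*(z + 1)*(z^3 - 2*z^2 - 11*z + 12) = z*(z + 1)*(z + 3)*(z^2 - 5*z + 4) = z*(z - 4)*(z + 1)*(z + 3)*(z - 1)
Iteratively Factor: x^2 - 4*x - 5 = (x - 5)*(x + 1)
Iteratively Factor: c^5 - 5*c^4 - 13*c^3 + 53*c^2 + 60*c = (c - 4)*(c^4 - c^3 - 17*c^2 - 15*c) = (c - 5)*(c - 4)*(c^3 + 4*c^2 + 3*c) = (c - 5)*(c - 4)*(c + 3)*(c^2 + c) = c*(c - 5)*(c - 4)*(c + 3)*(c + 1)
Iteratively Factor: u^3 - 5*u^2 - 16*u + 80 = (u - 5)*(u^2 - 16) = (u - 5)*(u - 4)*(u + 4)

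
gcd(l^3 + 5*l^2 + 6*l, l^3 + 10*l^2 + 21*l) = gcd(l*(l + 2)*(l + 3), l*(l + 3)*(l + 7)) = l^2 + 3*l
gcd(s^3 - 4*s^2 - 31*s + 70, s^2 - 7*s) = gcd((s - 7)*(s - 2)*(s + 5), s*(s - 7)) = s - 7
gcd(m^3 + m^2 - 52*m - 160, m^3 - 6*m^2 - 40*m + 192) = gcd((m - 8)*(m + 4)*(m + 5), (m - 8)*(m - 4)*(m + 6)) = m - 8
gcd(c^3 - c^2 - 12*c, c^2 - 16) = c - 4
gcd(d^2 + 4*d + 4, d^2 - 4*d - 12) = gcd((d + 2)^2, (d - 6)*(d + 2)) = d + 2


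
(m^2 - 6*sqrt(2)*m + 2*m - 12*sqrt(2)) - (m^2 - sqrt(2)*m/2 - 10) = -11*sqrt(2)*m/2 + 2*m - 12*sqrt(2) + 10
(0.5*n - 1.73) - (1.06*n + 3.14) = -0.56*n - 4.87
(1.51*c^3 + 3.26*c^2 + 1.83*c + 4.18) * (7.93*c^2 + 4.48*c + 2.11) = 11.9743*c^5 + 32.6166*c^4 + 32.3028*c^3 + 48.2244*c^2 + 22.5877*c + 8.8198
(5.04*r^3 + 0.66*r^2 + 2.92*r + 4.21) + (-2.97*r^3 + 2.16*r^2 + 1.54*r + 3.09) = 2.07*r^3 + 2.82*r^2 + 4.46*r + 7.3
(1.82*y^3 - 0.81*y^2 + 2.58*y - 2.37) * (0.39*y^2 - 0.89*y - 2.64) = 0.7098*y^5 - 1.9357*y^4 - 3.0777*y^3 - 1.0821*y^2 - 4.7019*y + 6.2568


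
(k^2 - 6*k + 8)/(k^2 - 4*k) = (k - 2)/k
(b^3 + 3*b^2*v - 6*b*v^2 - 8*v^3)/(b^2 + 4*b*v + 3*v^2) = (b^2 + 2*b*v - 8*v^2)/(b + 3*v)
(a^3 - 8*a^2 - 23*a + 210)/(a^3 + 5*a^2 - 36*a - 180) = (a - 7)/(a + 6)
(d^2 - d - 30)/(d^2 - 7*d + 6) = (d + 5)/(d - 1)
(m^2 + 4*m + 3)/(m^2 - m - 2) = (m + 3)/(m - 2)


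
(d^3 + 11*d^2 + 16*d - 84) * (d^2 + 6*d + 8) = d^5 + 17*d^4 + 90*d^3 + 100*d^2 - 376*d - 672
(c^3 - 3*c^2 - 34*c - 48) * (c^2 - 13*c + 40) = c^5 - 16*c^4 + 45*c^3 + 274*c^2 - 736*c - 1920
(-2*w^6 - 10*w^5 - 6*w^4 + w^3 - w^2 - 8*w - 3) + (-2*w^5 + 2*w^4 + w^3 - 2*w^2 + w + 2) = -2*w^6 - 12*w^5 - 4*w^4 + 2*w^3 - 3*w^2 - 7*w - 1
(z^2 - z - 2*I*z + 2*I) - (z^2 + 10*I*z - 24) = -z - 12*I*z + 24 + 2*I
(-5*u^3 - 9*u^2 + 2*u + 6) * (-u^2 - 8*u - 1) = 5*u^5 + 49*u^4 + 75*u^3 - 13*u^2 - 50*u - 6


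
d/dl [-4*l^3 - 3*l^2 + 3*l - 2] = -12*l^2 - 6*l + 3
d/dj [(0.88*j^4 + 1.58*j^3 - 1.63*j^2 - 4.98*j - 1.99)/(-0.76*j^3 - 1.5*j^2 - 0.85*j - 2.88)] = (-0.6688*j^6 - 2.64*j^5 - 5.8528*j^4 - 20.3932*j^3 - 24.2729*j^2 + 3.4188*j + 12.6509)/(0.5776*j^6 + 2.28*j^5 + 3.542*j^4 + 6.9276*j^3 + 9.3625*j^2 + 4.896*j + 8.2944)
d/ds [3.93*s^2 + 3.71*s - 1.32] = 7.86*s + 3.71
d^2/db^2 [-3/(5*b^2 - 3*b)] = 6*(5*b*(5*b - 3) - (10*b - 3)^2)/(b^3*(5*b - 3)^3)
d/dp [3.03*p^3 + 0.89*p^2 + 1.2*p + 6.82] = 9.09*p^2 + 1.78*p + 1.2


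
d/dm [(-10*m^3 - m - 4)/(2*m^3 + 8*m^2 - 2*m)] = (-20*m^4 + 11*m^3 + 8*m^2 + 16*m - 2)/(m^2*(m^4 + 8*m^3 + 14*m^2 - 8*m + 1))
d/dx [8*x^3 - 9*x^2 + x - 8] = 24*x^2 - 18*x + 1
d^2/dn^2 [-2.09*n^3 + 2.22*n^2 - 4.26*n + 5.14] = 4.44 - 12.54*n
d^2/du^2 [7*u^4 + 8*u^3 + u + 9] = 12*u*(7*u + 4)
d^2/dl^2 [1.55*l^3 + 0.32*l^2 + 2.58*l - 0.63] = 9.3*l + 0.64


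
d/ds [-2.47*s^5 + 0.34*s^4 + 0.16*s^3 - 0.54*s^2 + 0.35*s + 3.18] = -12.35*s^4 + 1.36*s^3 + 0.48*s^2 - 1.08*s + 0.35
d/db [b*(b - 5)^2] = (b - 5)*(3*b - 5)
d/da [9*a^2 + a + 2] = 18*a + 1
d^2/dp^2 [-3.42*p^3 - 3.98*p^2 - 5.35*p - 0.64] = -20.52*p - 7.96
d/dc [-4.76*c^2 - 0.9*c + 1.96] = -9.52*c - 0.9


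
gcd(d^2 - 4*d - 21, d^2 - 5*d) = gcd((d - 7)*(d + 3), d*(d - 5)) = 1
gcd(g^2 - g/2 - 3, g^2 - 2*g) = g - 2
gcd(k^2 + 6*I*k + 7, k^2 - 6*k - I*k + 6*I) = k - I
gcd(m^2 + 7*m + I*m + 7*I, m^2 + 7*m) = m + 7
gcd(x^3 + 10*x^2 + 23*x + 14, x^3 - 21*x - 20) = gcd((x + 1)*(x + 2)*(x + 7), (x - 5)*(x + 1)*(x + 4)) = x + 1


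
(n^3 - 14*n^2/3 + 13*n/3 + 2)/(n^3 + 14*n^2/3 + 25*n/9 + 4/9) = 3*(n^2 - 5*n + 6)/(3*n^2 + 13*n + 4)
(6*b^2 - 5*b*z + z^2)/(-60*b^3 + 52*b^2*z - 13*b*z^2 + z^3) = (-3*b + z)/(30*b^2 - 11*b*z + z^2)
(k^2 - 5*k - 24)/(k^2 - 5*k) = (k^2 - 5*k - 24)/(k*(k - 5))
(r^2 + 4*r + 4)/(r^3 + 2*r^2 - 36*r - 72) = (r + 2)/(r^2 - 36)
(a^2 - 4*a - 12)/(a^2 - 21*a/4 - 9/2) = 4*(a + 2)/(4*a + 3)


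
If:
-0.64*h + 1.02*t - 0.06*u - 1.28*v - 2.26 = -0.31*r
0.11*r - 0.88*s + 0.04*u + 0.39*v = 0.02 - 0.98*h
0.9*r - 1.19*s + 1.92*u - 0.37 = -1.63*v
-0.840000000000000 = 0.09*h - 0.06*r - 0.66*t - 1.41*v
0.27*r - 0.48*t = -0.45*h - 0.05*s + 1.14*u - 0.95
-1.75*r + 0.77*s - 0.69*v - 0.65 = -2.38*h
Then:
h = 0.58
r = 0.82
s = 0.61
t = 1.96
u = 0.46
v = -0.32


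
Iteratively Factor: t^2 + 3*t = (t + 3)*(t)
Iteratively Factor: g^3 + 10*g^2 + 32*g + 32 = (g + 2)*(g^2 + 8*g + 16) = (g + 2)*(g + 4)*(g + 4)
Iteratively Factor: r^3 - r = (r - 1)*(r^2 + r) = (r - 1)*(r + 1)*(r)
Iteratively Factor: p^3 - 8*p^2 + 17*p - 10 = (p - 5)*(p^2 - 3*p + 2) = (p - 5)*(p - 1)*(p - 2)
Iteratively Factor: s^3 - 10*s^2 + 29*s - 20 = (s - 4)*(s^2 - 6*s + 5) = (s - 4)*(s - 1)*(s - 5)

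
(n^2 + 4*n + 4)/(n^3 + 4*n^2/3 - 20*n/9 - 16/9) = 9*(n + 2)/(9*n^2 - 6*n - 8)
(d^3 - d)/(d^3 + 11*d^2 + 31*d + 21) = d*(d - 1)/(d^2 + 10*d + 21)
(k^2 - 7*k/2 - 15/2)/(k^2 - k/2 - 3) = (k - 5)/(k - 2)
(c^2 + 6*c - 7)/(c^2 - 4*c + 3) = (c + 7)/(c - 3)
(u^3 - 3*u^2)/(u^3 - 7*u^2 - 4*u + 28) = u^2*(u - 3)/(u^3 - 7*u^2 - 4*u + 28)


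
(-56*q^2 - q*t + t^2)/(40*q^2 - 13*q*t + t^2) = (-7*q - t)/(5*q - t)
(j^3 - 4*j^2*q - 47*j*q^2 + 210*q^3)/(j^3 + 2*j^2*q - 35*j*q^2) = (j - 6*q)/j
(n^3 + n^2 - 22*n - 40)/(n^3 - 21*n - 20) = (n + 2)/(n + 1)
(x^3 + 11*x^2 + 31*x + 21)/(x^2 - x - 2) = (x^2 + 10*x + 21)/(x - 2)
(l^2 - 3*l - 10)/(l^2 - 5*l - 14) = (l - 5)/(l - 7)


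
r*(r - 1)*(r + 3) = r^3 + 2*r^2 - 3*r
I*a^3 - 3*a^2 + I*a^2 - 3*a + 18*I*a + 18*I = (a - 3*I)*(a + 6*I)*(I*a + I)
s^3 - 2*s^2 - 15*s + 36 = (s - 3)^2*(s + 4)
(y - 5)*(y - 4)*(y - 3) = y^3 - 12*y^2 + 47*y - 60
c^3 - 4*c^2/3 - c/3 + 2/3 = (c - 1)^2*(c + 2/3)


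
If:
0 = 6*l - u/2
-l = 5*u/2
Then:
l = 0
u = 0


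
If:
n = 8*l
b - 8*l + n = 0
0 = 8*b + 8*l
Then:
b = 0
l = 0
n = 0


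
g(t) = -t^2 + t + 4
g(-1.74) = -0.77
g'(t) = 1 - 2*t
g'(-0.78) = 2.56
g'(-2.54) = 6.08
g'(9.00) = -17.00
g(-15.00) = -236.00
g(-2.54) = -4.99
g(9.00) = -68.00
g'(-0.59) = 2.18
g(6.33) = -29.74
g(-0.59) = 3.06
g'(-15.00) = 31.00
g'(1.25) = -1.50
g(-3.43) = -11.19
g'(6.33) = -11.66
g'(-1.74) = 4.48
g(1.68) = 2.86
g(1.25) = 3.69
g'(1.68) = -2.36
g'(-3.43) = 7.86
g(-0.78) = 2.61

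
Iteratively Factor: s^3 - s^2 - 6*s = (s - 3)*(s^2 + 2*s) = (s - 3)*(s + 2)*(s)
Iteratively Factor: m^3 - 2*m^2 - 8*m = (m + 2)*(m^2 - 4*m) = (m - 4)*(m + 2)*(m)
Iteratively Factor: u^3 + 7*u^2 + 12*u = (u + 3)*(u^2 + 4*u) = u*(u + 3)*(u + 4)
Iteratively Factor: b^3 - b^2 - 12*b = (b + 3)*(b^2 - 4*b) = b*(b + 3)*(b - 4)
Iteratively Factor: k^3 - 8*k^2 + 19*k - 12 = (k - 4)*(k^2 - 4*k + 3) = (k - 4)*(k - 1)*(k - 3)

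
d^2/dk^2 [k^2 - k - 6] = 2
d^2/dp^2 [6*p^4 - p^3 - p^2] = 72*p^2 - 6*p - 2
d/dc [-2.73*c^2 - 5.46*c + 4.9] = -5.46*c - 5.46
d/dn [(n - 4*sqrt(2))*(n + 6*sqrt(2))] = 2*n + 2*sqrt(2)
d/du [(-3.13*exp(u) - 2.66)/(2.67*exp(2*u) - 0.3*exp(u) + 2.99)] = (8.3571*exp(2*u) + 14.2044*exp(u) - 10.1567)*exp(u)/(7.1289*exp(4*u) - 1.602*exp(3*u) + 16.0566*exp(2*u) - 1.794*exp(u) + 8.9401)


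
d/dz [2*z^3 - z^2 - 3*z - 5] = 6*z^2 - 2*z - 3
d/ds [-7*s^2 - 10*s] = -14*s - 10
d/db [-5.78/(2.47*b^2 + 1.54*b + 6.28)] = (28.5532*b + 8.9012)/(2.47*b^2 + 1.54*b + 6.28)^2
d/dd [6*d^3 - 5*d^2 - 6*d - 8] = 18*d^2 - 10*d - 6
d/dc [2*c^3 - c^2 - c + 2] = 6*c^2 - 2*c - 1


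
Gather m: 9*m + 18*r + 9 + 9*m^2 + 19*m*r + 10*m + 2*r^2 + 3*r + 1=9*m^2 + m*(19*r + 19) + 2*r^2 + 21*r + 10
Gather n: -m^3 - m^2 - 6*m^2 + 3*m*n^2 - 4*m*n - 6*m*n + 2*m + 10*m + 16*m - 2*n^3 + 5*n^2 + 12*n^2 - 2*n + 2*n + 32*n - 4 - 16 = -m^3 - 7*m^2 + 28*m - 2*n^3 + n^2*(3*m + 17) + n*(32 - 10*m) - 20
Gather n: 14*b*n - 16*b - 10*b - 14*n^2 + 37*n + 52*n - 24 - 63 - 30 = -26*b - 14*n^2 + n*(14*b + 89) - 117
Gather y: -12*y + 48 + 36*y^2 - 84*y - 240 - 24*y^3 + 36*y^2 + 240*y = -24*y^3 + 72*y^2 + 144*y - 192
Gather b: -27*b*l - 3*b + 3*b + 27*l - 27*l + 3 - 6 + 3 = -27*b*l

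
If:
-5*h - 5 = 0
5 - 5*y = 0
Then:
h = -1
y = 1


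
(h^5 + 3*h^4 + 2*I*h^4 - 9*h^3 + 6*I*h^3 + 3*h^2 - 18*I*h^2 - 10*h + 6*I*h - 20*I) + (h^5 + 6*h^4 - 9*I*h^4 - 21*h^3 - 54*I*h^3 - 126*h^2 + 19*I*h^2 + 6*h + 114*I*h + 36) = 2*h^5 + 9*h^4 - 7*I*h^4 - 30*h^3 - 48*I*h^3 - 123*h^2 + I*h^2 - 4*h + 120*I*h + 36 - 20*I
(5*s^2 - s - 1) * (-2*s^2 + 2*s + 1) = -10*s^4 + 12*s^3 + 5*s^2 - 3*s - 1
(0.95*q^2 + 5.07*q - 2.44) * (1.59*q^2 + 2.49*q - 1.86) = 1.5105*q^4 + 10.4268*q^3 + 6.9777*q^2 - 15.5058*q + 4.5384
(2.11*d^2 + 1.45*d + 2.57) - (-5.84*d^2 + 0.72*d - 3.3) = 7.95*d^2 + 0.73*d + 5.87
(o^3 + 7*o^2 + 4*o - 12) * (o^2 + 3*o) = o^5 + 10*o^4 + 25*o^3 - 36*o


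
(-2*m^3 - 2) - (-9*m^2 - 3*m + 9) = -2*m^3 + 9*m^2 + 3*m - 11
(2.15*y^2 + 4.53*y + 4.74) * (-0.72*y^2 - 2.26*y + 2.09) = -1.548*y^4 - 8.1206*y^3 - 9.1571*y^2 - 1.2447*y + 9.9066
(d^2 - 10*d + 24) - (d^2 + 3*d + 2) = 22 - 13*d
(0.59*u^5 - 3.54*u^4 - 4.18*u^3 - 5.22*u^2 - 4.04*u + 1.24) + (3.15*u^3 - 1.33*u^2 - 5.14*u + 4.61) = 0.59*u^5 - 3.54*u^4 - 1.03*u^3 - 6.55*u^2 - 9.18*u + 5.85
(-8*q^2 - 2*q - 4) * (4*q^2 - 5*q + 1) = -32*q^4 + 32*q^3 - 14*q^2 + 18*q - 4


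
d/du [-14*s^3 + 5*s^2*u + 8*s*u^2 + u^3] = 5*s^2 + 16*s*u + 3*u^2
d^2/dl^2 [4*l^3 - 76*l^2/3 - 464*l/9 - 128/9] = 24*l - 152/3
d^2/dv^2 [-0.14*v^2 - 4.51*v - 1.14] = -0.280000000000000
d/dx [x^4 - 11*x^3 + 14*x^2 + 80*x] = 4*x^3 - 33*x^2 + 28*x + 80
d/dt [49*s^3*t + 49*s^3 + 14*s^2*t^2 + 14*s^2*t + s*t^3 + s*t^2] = s*(49*s^2 + 28*s*t + 14*s + 3*t^2 + 2*t)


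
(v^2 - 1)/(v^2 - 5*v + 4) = (v + 1)/(v - 4)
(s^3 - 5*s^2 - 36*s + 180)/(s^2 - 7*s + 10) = (s^2 - 36)/(s - 2)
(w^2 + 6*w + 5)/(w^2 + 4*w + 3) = (w + 5)/(w + 3)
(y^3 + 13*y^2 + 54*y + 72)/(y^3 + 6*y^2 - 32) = (y^2 + 9*y + 18)/(y^2 + 2*y - 8)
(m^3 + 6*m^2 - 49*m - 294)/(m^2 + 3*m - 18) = (m^2 - 49)/(m - 3)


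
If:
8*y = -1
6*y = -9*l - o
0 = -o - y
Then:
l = 5/72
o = 1/8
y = -1/8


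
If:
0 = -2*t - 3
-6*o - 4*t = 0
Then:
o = 1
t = -3/2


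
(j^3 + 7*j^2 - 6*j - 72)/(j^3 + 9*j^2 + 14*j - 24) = (j - 3)/(j - 1)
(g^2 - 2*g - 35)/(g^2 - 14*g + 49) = (g + 5)/(g - 7)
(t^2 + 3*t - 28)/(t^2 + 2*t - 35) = (t - 4)/(t - 5)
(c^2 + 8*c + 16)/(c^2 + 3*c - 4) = (c + 4)/(c - 1)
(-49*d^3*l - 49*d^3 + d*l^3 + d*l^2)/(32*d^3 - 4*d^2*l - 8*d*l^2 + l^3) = d*(-49*d^2*l - 49*d^2 + l^3 + l^2)/(32*d^3 - 4*d^2*l - 8*d*l^2 + l^3)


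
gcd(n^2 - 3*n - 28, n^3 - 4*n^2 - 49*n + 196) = n - 7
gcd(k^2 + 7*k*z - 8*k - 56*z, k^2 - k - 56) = k - 8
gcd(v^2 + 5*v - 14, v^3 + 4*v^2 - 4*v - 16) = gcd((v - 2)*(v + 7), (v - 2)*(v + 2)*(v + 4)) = v - 2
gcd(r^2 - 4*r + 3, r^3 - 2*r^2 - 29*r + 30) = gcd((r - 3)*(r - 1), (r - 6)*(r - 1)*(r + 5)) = r - 1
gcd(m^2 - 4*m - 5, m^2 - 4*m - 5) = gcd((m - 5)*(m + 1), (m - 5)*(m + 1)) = m^2 - 4*m - 5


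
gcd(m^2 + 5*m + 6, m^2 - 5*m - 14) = m + 2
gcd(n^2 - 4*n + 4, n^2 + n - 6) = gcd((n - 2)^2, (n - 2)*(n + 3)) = n - 2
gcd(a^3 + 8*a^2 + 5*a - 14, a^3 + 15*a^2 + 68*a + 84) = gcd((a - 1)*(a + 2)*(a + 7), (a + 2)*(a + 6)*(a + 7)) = a^2 + 9*a + 14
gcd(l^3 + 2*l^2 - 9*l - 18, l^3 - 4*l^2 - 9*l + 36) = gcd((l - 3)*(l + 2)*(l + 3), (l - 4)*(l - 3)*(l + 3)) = l^2 - 9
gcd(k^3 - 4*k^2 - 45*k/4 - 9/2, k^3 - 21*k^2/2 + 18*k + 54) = k^2 - 9*k/2 - 9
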